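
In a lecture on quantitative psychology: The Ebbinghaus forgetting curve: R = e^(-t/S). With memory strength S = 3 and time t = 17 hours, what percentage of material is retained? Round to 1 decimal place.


R = e^(-t/S)
-t/S = -17/3 = -5.666667
R = e^(-5.666667) = 0.003459
Percentage = 0.003459 * 100
= 0.3


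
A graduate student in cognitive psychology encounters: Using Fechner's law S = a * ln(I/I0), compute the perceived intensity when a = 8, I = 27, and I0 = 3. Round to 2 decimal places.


S = 8 * ln(27/3)
I/I0 = 9.0
ln(9.0) = 2.1972
S = 8 * 2.1972
= 17.58


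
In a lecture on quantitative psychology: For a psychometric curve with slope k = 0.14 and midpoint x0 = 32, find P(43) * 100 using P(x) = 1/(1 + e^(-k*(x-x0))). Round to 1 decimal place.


P(x) = 1/(1 + e^(-0.14*(43 - 32)))
Exponent = -0.14 * 11 = -1.54
e^(-1.54) = 0.214381
P = 1/(1 + 0.214381) = 0.823465
Percentage = 82.3


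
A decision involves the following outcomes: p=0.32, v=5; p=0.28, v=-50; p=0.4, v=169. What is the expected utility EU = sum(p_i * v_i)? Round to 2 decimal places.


EU = sum(p_i * v_i)
0.32 * 5 = 1.6
0.28 * -50 = -14.0
0.4 * 169 = 67.6
EU = 1.6 + -14.0 + 67.6
= 55.20


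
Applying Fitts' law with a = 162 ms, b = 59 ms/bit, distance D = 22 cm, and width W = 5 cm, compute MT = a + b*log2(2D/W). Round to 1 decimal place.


MT = 162 + 59 * log2(2*22/5)
2D/W = 8.8
log2(8.8) = 3.1375
MT = 162 + 59 * 3.1375
= 347.1 ms


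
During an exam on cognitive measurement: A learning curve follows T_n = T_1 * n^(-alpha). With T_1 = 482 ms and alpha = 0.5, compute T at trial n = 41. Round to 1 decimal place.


T_n = 482 * 41^(-0.5)
41^(-0.5) = 0.156174
T_n = 482 * 0.156174
= 75.3 ms


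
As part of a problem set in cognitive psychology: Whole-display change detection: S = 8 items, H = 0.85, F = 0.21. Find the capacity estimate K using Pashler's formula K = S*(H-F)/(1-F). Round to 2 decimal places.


K = S * (H - F) / (1 - F)
H - F = 0.64
1 - F = 0.79
K = 8 * 0.64 / 0.79
= 6.48


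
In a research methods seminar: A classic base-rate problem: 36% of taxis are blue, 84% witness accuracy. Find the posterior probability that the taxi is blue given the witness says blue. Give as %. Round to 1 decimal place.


P(blue | says blue) = P(says blue | blue)*P(blue) / [P(says blue | blue)*P(blue) + P(says blue | not blue)*P(not blue)]
Numerator = 0.84 * 0.36 = 0.3024
False identification = 0.16 * 0.64 = 0.1024
P = 0.3024 / (0.3024 + 0.1024)
= 0.3024 / 0.4048
As percentage = 74.7


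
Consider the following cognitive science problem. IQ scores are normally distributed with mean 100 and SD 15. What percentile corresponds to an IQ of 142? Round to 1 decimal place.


z = (IQ - mean) / SD
z = (142 - 100) / 15 = 2.8
Percentile = Phi(2.8) * 100
Phi(2.8) = 0.997445
= 99.7


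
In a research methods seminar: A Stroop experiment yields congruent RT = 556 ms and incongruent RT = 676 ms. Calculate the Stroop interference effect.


Stroop effect = RT(incongruent) - RT(congruent)
= 676 - 556
= 120 ms


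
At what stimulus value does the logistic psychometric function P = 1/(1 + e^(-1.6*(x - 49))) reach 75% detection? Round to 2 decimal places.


At P = 0.75: 0.75 = 1/(1 + e^(-k*(x-x0)))
Solving: e^(-k*(x-x0)) = 1/3
x = x0 + ln(3)/k
ln(3) = 1.0986
x = 49 + 1.0986/1.6
= 49 + 0.6866
= 49.69


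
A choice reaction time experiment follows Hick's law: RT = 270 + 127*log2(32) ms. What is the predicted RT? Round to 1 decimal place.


RT = 270 + 127 * log2(32)
log2(32) = 5.0
RT = 270 + 127 * 5.0
= 270 + 635.0
= 905.0 ms


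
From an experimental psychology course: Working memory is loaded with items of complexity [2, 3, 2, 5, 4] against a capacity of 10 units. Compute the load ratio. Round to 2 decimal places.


Total complexity = 2 + 3 + 2 + 5 + 4 = 16
Load = total / capacity = 16 / 10
= 1.60


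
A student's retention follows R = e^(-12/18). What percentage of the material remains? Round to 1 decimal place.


R = e^(-t/S)
-t/S = -12/18 = -0.666667
R = e^(-0.666667) = 0.513417
Percentage = 0.513417 * 100
= 51.3


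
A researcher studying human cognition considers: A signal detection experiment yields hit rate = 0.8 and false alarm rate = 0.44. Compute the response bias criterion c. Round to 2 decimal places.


c = -0.5 * (z(HR) + z(FAR))
z(0.8) = 0.8416
z(0.44) = -0.151
c = -0.5 * (0.8416 + -0.151)
= -0.5 * 0.6906
= -0.35


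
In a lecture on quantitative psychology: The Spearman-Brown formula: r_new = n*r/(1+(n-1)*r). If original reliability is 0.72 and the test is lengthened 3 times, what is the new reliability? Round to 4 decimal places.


r_new = n*r / (1 + (n-1)*r)
Numerator = 3 * 0.72 = 2.16
Denominator = 1 + 2 * 0.72 = 2.44
r_new = 2.16 / 2.44
= 0.8852


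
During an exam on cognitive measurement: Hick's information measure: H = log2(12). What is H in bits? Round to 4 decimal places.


H = log2(n)
H = log2(12)
= 3.5850


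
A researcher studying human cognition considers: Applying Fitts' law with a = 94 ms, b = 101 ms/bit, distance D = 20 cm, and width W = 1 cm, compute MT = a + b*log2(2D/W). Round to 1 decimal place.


MT = 94 + 101 * log2(2*20/1)
2D/W = 40.0
log2(40.0) = 5.3219
MT = 94 + 101 * 5.3219
= 631.5 ms


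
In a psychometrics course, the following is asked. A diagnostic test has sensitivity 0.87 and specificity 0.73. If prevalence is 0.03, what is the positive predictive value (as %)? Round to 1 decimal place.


PPV = (sens * prev) / (sens * prev + (1-spec) * (1-prev))
Numerator = 0.87 * 0.03 = 0.0261
P(positive and no disease) = (1 - spec) * (1 - prev) = (1 - 0.73) * (1 - 0.03) = 0.2619
Denominator = 0.0261 + 0.2619 = 0.288
PPV = 0.0261 / 0.288 = 0.090625
As percentage = 9.1


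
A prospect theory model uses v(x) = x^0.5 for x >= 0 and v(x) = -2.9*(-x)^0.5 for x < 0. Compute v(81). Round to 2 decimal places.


Since x = 81 >= 0, use v(x) = x^0.5
81^0.5 = 9.0
v(81) = 9.00


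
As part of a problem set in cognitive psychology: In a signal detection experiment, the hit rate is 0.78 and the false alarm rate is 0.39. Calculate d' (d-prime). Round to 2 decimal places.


d' = z(HR) - z(FAR)
z(0.78) = 0.7722
z(0.39) = -0.2793
d' = 0.7722 - -0.2793
= 1.05


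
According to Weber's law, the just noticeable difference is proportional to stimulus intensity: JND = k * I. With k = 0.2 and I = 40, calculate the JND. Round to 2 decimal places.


JND = k * I
JND = 0.2 * 40
= 8.00


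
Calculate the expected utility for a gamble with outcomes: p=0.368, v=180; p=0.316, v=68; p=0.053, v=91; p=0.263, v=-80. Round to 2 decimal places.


EU = sum(p_i * v_i)
0.368 * 180 = 66.24
0.316 * 68 = 21.488
0.053 * 91 = 4.823
0.263 * -80 = -21.04
EU = 66.24 + 21.488 + 4.823 + -21.04
= 71.51


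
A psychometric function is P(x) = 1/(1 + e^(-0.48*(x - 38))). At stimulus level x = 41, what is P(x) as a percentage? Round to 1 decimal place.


P(x) = 1/(1 + e^(-0.48*(41 - 38)))
Exponent = -0.48 * 3 = -1.44
e^(-1.44) = 0.236928
P = 1/(1 + 0.236928) = 0.808454
Percentage = 80.8


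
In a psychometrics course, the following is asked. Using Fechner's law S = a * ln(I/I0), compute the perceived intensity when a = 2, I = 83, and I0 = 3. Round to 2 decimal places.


S = 2 * ln(83/3)
I/I0 = 27.666667
ln(27.666667) = 3.3202
S = 2 * 3.3202
= 6.64


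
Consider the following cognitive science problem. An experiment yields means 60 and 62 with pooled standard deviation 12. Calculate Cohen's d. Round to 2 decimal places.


Cohen's d = (M1 - M2) / S_pooled
= (60 - 62) / 12
= -2 / 12
= -0.17


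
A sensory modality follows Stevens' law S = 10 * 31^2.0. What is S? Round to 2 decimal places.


S = 10 * 31^2.0
31^2.0 = 961.0
S = 10 * 961.0
= 9610.00


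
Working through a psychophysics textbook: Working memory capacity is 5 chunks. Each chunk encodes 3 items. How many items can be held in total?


Total items = chunks * items_per_chunk
= 5 * 3
= 15


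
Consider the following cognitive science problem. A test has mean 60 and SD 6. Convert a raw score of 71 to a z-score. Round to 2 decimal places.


z = (X - mu) / sigma
= (71 - 60) / 6
= 11 / 6
= 1.83


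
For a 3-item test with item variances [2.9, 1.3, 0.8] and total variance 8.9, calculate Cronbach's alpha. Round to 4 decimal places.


alpha = (k/(k-1)) * (1 - sum(s_i^2)/s_total^2)
sum(item variances) = 5.0
k/(k-1) = 3/2 = 1.5
1 - 5.0/8.9 = 1 - 0.561798 = 0.438202
alpha = 1.5 * 0.438202
= 0.6573


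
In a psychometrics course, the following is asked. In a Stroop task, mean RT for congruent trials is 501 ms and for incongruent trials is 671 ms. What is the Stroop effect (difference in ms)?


Stroop effect = RT(incongruent) - RT(congruent)
= 671 - 501
= 170 ms


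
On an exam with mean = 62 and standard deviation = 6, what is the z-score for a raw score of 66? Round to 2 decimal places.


z = (X - mu) / sigma
= (66 - 62) / 6
= 4 / 6
= 0.67


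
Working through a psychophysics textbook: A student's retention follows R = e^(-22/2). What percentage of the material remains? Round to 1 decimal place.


R = e^(-t/S)
-t/S = -22/2 = -11.0
R = e^(-11.0) = 1.7e-05
Percentage = 1.7e-05 * 100
= 0.0


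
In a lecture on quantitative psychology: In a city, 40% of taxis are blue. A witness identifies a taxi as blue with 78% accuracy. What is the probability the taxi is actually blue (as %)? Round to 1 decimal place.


P(blue | says blue) = P(says blue | blue)*P(blue) / [P(says blue | blue)*P(blue) + P(says blue | not blue)*P(not blue)]
Numerator = 0.78 * 0.4 = 0.312
False identification = 0.22 * 0.6 = 0.132
P = 0.312 / (0.312 + 0.132)
= 0.312 / 0.444
As percentage = 70.3


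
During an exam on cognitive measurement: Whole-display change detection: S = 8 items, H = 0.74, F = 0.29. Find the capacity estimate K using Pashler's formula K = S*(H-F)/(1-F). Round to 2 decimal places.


K = S * (H - F) / (1 - F)
H - F = 0.45
1 - F = 0.71
K = 8 * 0.45 / 0.71
= 5.07


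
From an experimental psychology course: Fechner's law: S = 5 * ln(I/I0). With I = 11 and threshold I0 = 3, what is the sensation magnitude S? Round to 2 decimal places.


S = 5 * ln(11/3)
I/I0 = 3.666667
ln(3.666667) = 1.2993
S = 5 * 1.2993
= 6.50


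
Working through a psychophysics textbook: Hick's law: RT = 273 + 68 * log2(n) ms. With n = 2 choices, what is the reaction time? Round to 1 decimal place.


RT = 273 + 68 * log2(2)
log2(2) = 1.0
RT = 273 + 68 * 1.0
= 273 + 68.0
= 341.0 ms


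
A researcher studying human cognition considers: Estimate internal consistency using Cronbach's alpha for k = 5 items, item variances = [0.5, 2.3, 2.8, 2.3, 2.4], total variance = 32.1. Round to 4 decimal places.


alpha = (k/(k-1)) * (1 - sum(s_i^2)/s_total^2)
sum(item variances) = 10.3
k/(k-1) = 5/4 = 1.25
1 - 10.3/32.1 = 1 - 0.320872 = 0.679128
alpha = 1.25 * 0.679128
= 0.8489


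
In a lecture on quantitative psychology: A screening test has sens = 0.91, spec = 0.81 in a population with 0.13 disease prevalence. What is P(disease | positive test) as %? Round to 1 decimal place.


PPV = (sens * prev) / (sens * prev + (1-spec) * (1-prev))
Numerator = 0.91 * 0.13 = 0.1183
P(positive and no disease) = (1 - spec) * (1 - prev) = (1 - 0.81) * (1 - 0.13) = 0.1653
Denominator = 0.1183 + 0.1653 = 0.2836
PPV = 0.1183 / 0.2836 = 0.417137
As percentage = 41.7


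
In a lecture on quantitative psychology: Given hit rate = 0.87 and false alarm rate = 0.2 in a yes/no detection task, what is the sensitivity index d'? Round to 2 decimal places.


d' = z(HR) - z(FAR)
z(0.87) = 1.1264
z(0.2) = -0.8416
d' = 1.1264 - -0.8416
= 1.97


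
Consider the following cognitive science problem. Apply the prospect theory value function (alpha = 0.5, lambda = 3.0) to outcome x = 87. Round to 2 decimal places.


Since x = 87 >= 0, use v(x) = x^0.5
87^0.5 = 9.3274
v(87) = 9.33


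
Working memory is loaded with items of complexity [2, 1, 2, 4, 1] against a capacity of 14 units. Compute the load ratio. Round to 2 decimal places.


Total complexity = 2 + 1 + 2 + 4 + 1 = 10
Load = total / capacity = 10 / 14
= 0.71


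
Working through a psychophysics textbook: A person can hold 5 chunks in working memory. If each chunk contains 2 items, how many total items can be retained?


Total items = chunks * items_per_chunk
= 5 * 2
= 10


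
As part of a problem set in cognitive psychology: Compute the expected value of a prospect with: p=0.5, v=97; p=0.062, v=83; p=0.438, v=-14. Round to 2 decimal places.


EU = sum(p_i * v_i)
0.5 * 97 = 48.5
0.062 * 83 = 5.146
0.438 * -14 = -6.132
EU = 48.5 + 5.146 + -6.132
= 47.51


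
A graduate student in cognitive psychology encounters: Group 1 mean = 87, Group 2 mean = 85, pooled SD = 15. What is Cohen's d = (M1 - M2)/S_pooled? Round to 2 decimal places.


Cohen's d = (M1 - M2) / S_pooled
= (87 - 85) / 15
= 2 / 15
= 0.13


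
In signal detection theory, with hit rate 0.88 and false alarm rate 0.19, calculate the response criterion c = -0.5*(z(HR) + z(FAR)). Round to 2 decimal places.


c = -0.5 * (z(HR) + z(FAR))
z(0.88) = 1.175
z(0.19) = -0.8779
c = -0.5 * (1.175 + -0.8779)
= -0.5 * 0.2971
= -0.15


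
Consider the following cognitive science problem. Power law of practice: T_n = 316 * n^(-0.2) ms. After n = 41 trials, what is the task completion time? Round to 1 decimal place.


T_n = 316 * 41^(-0.2)
41^(-0.2) = 0.475821
T_n = 316 * 0.475821
= 150.4 ms


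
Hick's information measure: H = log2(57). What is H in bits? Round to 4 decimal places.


H = log2(n)
H = log2(57)
= 5.8329


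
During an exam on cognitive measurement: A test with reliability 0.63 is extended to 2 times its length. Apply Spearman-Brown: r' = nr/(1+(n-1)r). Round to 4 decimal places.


r_new = n*r / (1 + (n-1)*r)
Numerator = 2 * 0.63 = 1.26
Denominator = 1 + 1 * 0.63 = 1.63
r_new = 1.26 / 1.63
= 0.7730


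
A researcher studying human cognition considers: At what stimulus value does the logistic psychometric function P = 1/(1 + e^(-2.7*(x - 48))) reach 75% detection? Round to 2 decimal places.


At P = 0.75: 0.75 = 1/(1 + e^(-k*(x-x0)))
Solving: e^(-k*(x-x0)) = 1/3
x = x0 + ln(3)/k
ln(3) = 1.0986
x = 48 + 1.0986/2.7
= 48 + 0.4069
= 48.41


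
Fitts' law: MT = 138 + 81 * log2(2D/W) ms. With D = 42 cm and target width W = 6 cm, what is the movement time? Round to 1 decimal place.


MT = 138 + 81 * log2(2*42/6)
2D/W = 14.0
log2(14.0) = 3.8074
MT = 138 + 81 * 3.8074
= 446.4 ms


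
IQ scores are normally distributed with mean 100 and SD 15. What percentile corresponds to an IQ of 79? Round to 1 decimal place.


z = (IQ - mean) / SD
z = (79 - 100) / 15 = -1.4
Percentile = Phi(-1.4) * 100
Phi(-1.4) = 0.080757
= 8.1


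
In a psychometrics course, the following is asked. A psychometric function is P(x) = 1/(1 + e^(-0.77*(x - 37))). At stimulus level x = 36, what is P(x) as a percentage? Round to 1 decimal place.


P(x) = 1/(1 + e^(-0.77*(36 - 37)))
Exponent = -0.77 * -1 = 0.77
e^(0.77) = 2.159766
P = 1/(1 + 2.159766) = 0.316479
Percentage = 31.6


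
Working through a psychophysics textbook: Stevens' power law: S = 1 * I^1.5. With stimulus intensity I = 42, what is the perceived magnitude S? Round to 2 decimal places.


S = 1 * 42^1.5
42^1.5 = 272.1911
S = 1 * 272.1911
= 272.19


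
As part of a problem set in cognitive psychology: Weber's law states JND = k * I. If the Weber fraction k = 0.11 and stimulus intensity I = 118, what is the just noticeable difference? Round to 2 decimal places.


JND = k * I
JND = 0.11 * 118
= 12.98


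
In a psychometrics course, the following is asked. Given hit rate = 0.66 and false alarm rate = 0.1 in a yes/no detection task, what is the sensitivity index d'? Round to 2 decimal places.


d' = z(HR) - z(FAR)
z(0.66) = 0.4125
z(0.1) = -1.2816
d' = 0.4125 - -1.2816
= 1.69


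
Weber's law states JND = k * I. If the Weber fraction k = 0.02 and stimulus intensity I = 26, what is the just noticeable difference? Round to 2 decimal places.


JND = k * I
JND = 0.02 * 26
= 0.52


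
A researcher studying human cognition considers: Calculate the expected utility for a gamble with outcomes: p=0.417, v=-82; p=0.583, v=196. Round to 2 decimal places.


EU = sum(p_i * v_i)
0.417 * -82 = -34.194
0.583 * 196 = 114.268
EU = -34.194 + 114.268
= 80.07


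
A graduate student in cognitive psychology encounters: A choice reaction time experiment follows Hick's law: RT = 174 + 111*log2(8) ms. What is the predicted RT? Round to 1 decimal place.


RT = 174 + 111 * log2(8)
log2(8) = 3.0
RT = 174 + 111 * 3.0
= 174 + 333.0
= 507.0 ms


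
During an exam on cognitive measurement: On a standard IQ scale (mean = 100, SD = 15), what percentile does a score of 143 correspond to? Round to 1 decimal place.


z = (IQ - mean) / SD
z = (143 - 100) / 15 = 2.8667
Percentile = Phi(2.8667) * 100
Phi(2.8667) = 0.997926
= 99.8


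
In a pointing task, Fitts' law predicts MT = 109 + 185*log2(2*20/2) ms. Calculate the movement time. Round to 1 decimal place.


MT = 109 + 185 * log2(2*20/2)
2D/W = 20.0
log2(20.0) = 4.3219
MT = 109 + 185 * 4.3219
= 908.6 ms


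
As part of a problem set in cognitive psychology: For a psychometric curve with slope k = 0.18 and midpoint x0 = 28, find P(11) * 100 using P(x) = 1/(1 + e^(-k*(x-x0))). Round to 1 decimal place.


P(x) = 1/(1 + e^(-0.18*(11 - 28)))
Exponent = -0.18 * -17 = 3.06
e^(3.06) = 21.327557
P = 1/(1 + 21.327557) = 0.044788
Percentage = 4.5


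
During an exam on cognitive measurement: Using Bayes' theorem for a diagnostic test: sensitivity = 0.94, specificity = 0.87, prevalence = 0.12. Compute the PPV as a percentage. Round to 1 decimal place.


PPV = (sens * prev) / (sens * prev + (1-spec) * (1-prev))
Numerator = 0.94 * 0.12 = 0.1128
P(positive and no disease) = (1 - spec) * (1 - prev) = (1 - 0.87) * (1 - 0.12) = 0.1144
Denominator = 0.1128 + 0.1144 = 0.2272
PPV = 0.1128 / 0.2272 = 0.496479
As percentage = 49.6


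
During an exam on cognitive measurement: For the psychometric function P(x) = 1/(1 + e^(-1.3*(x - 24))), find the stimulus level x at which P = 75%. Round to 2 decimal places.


At P = 0.75: 0.75 = 1/(1 + e^(-k*(x-x0)))
Solving: e^(-k*(x-x0)) = 1/3
x = x0 + ln(3)/k
ln(3) = 1.0986
x = 24 + 1.0986/1.3
= 24 + 0.8451
= 24.85


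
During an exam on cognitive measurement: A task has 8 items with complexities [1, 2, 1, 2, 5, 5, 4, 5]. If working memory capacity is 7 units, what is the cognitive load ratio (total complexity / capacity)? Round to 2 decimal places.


Total complexity = 1 + 2 + 1 + 2 + 5 + 5 + 4 + 5 = 25
Load = total / capacity = 25 / 7
= 3.57


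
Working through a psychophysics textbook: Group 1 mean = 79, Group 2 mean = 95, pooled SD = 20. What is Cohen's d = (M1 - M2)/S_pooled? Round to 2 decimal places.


Cohen's d = (M1 - M2) / S_pooled
= (79 - 95) / 20
= -16 / 20
= -0.80


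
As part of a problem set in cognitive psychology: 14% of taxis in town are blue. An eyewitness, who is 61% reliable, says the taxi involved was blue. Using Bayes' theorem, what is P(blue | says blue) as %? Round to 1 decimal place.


P(blue | says blue) = P(says blue | blue)*P(blue) / [P(says blue | blue)*P(blue) + P(says blue | not blue)*P(not blue)]
Numerator = 0.61 * 0.14 = 0.0854
False identification = 0.39 * 0.86 = 0.3354
P = 0.0854 / (0.0854 + 0.3354)
= 0.0854 / 0.4208
As percentage = 20.3


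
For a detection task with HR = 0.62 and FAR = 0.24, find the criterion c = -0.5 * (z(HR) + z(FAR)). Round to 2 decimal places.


c = -0.5 * (z(HR) + z(FAR))
z(0.62) = 0.3055
z(0.24) = -0.7063
c = -0.5 * (0.3055 + -0.7063)
= -0.5 * -0.4008
= 0.20


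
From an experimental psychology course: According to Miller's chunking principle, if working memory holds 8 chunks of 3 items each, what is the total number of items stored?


Total items = chunks * items_per_chunk
= 8 * 3
= 24


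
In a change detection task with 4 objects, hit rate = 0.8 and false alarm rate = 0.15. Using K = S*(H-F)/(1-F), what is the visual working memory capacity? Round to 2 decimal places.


K = S * (H - F) / (1 - F)
H - F = 0.65
1 - F = 0.85
K = 4 * 0.65 / 0.85
= 3.06


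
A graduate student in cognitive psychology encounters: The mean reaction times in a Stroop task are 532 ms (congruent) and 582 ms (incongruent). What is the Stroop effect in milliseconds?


Stroop effect = RT(incongruent) - RT(congruent)
= 582 - 532
= 50 ms


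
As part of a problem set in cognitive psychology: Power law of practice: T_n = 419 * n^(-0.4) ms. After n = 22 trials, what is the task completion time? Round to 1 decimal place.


T_n = 419 * 22^(-0.4)
22^(-0.4) = 0.290423
T_n = 419 * 0.290423
= 121.7 ms


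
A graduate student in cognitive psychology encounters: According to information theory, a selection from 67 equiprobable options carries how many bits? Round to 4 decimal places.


H = log2(n)
H = log2(67)
= 6.0661


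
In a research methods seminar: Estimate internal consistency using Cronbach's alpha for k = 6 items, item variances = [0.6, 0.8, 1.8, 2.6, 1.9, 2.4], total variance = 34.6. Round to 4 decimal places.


alpha = (k/(k-1)) * (1 - sum(s_i^2)/s_total^2)
sum(item variances) = 10.1
k/(k-1) = 6/5 = 1.2
1 - 10.1/34.6 = 1 - 0.291908 = 0.708092
alpha = 1.2 * 0.708092
= 0.8497


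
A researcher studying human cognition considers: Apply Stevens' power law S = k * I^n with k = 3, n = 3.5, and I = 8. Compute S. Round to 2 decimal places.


S = 3 * 8^3.5
8^3.5 = 1448.1547
S = 3 * 1448.1547
= 4344.46


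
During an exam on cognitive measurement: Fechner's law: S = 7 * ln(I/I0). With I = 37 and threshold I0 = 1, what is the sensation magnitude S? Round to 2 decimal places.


S = 7 * ln(37/1)
I/I0 = 37.0
ln(37.0) = 3.6109
S = 7 * 3.6109
= 25.28


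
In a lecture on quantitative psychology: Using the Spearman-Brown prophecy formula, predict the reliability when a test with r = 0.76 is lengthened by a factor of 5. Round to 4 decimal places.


r_new = n*r / (1 + (n-1)*r)
Numerator = 5 * 0.76 = 3.8
Denominator = 1 + 4 * 0.76 = 4.04
r_new = 3.8 / 4.04
= 0.9406


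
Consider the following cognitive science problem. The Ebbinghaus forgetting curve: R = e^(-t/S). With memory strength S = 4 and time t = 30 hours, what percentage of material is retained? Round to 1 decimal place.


R = e^(-t/S)
-t/S = -30/4 = -7.5
R = e^(-7.5) = 0.000553
Percentage = 0.000553 * 100
= 0.1


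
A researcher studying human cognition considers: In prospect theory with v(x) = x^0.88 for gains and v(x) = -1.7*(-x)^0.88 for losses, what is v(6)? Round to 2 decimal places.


Since x = 6 >= 0, use v(x) = x^0.88
6^0.88 = 4.8392
v(6) = 4.84


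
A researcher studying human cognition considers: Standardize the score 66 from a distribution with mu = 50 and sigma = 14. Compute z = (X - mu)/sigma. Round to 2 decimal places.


z = (X - mu) / sigma
= (66 - 50) / 14
= 16 / 14
= 1.14


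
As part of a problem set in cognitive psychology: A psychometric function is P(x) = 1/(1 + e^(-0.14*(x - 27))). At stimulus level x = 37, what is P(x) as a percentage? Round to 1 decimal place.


P(x) = 1/(1 + e^(-0.14*(37 - 27)))
Exponent = -0.14 * 10 = -1.4
e^(-1.4) = 0.246597
P = 1/(1 + 0.246597) = 0.802184
Percentage = 80.2


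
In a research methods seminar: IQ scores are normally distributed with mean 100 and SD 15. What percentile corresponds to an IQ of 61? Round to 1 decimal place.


z = (IQ - mean) / SD
z = (61 - 100) / 15 = -2.6
Percentile = Phi(-2.6) * 100
Phi(-2.6) = 0.004661
= 0.5


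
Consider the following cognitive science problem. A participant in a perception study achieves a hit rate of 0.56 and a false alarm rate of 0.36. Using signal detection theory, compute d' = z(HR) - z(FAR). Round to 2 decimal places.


d' = z(HR) - z(FAR)
z(0.56) = 0.151
z(0.36) = -0.3585
d' = 0.151 - -0.3585
= 0.51


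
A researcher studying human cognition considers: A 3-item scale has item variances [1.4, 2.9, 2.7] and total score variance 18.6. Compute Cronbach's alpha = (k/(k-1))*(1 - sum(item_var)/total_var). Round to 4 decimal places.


alpha = (k/(k-1)) * (1 - sum(s_i^2)/s_total^2)
sum(item variances) = 7.0
k/(k-1) = 3/2 = 1.5
1 - 7.0/18.6 = 1 - 0.376344 = 0.623656
alpha = 1.5 * 0.623656
= 0.9355


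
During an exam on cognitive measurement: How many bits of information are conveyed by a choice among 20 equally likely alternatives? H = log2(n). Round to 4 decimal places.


H = log2(n)
H = log2(20)
= 4.3219


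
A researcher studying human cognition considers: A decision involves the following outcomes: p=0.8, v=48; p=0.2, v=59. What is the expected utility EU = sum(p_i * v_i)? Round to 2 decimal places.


EU = sum(p_i * v_i)
0.8 * 48 = 38.4
0.2 * 59 = 11.8
EU = 38.4 + 11.8
= 50.20


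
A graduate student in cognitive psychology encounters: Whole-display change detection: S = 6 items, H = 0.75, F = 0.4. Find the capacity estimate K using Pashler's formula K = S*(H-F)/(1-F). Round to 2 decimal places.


K = S * (H - F) / (1 - F)
H - F = 0.35
1 - F = 0.6
K = 6 * 0.35 / 0.6
= 3.50


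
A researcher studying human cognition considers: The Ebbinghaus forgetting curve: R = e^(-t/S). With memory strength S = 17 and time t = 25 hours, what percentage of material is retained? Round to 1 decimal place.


R = e^(-t/S)
-t/S = -25/17 = -1.470588
R = e^(-1.470588) = 0.22979
Percentage = 0.22979 * 100
= 23.0


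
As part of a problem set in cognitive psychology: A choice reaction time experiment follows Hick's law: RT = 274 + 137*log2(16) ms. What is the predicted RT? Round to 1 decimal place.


RT = 274 + 137 * log2(16)
log2(16) = 4.0
RT = 274 + 137 * 4.0
= 274 + 548.0
= 822.0 ms


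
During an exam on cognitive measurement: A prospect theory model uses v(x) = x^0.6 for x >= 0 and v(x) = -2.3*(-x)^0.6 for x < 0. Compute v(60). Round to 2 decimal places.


Since x = 60 >= 0, use v(x) = x^0.6
60^0.6 = 11.6652
v(60) = 11.67


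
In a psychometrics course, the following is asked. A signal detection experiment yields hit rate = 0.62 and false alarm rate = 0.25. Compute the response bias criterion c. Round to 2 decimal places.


c = -0.5 * (z(HR) + z(FAR))
z(0.62) = 0.3055
z(0.25) = -0.6745
c = -0.5 * (0.3055 + -0.6745)
= -0.5 * -0.369
= 0.18


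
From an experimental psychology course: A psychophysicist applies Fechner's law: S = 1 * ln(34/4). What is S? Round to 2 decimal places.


S = 1 * ln(34/4)
I/I0 = 8.5
ln(8.5) = 2.1401
S = 1 * 2.1401
= 2.14


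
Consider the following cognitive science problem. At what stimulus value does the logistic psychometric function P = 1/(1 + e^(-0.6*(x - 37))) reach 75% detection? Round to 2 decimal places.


At P = 0.75: 0.75 = 1/(1 + e^(-k*(x-x0)))
Solving: e^(-k*(x-x0)) = 1/3
x = x0 + ln(3)/k
ln(3) = 1.0986
x = 37 + 1.0986/0.6
= 37 + 1.831
= 38.83


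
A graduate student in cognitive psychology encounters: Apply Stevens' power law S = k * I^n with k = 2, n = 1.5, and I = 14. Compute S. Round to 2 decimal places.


S = 2 * 14^1.5
14^1.5 = 52.3832
S = 2 * 52.3832
= 104.77


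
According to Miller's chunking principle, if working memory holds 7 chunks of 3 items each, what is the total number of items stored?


Total items = chunks * items_per_chunk
= 7 * 3
= 21


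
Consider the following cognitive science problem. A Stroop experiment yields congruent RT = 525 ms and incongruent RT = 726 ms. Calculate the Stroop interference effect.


Stroop effect = RT(incongruent) - RT(congruent)
= 726 - 525
= 201 ms


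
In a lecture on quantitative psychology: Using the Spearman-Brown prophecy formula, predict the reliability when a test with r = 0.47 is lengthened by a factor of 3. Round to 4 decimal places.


r_new = n*r / (1 + (n-1)*r)
Numerator = 3 * 0.47 = 1.41
Denominator = 1 + 2 * 0.47 = 1.94
r_new = 1.41 / 1.94
= 0.7268


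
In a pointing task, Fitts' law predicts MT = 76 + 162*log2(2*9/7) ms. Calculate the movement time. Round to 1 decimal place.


MT = 76 + 162 * log2(2*9/7)
2D/W = 2.571429
log2(2.571429) = 1.3626
MT = 76 + 162 * 1.3626
= 296.7 ms


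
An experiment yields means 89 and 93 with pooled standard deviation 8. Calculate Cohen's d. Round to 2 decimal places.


Cohen's d = (M1 - M2) / S_pooled
= (89 - 93) / 8
= -4 / 8
= -0.50


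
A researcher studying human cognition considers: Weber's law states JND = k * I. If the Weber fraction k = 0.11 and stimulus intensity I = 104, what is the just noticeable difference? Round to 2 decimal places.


JND = k * I
JND = 0.11 * 104
= 11.44


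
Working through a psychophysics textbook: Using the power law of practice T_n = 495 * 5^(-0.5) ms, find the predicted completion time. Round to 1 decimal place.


T_n = 495 * 5^(-0.5)
5^(-0.5) = 0.447214
T_n = 495 * 0.447214
= 221.4 ms


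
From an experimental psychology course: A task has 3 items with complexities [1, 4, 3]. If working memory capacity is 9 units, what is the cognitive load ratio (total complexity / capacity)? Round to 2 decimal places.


Total complexity = 1 + 4 + 3 = 8
Load = total / capacity = 8 / 9
= 0.89


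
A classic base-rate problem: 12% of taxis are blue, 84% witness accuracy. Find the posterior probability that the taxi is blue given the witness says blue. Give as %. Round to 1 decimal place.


P(blue | says blue) = P(says blue | blue)*P(blue) / [P(says blue | blue)*P(blue) + P(says blue | not blue)*P(not blue)]
Numerator = 0.84 * 0.12 = 0.1008
False identification = 0.16 * 0.88 = 0.1408
P = 0.1008 / (0.1008 + 0.1408)
= 0.1008 / 0.2416
As percentage = 41.7


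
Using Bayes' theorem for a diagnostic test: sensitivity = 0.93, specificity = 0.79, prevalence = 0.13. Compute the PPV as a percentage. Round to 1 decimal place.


PPV = (sens * prev) / (sens * prev + (1-spec) * (1-prev))
Numerator = 0.93 * 0.13 = 0.1209
P(positive and no disease) = (1 - spec) * (1 - prev) = (1 - 0.79) * (1 - 0.13) = 0.1827
Denominator = 0.1209 + 0.1827 = 0.3036
PPV = 0.1209 / 0.3036 = 0.398221
As percentage = 39.8


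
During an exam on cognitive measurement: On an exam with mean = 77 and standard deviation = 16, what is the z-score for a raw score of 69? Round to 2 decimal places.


z = (X - mu) / sigma
= (69 - 77) / 16
= -8 / 16
= -0.50


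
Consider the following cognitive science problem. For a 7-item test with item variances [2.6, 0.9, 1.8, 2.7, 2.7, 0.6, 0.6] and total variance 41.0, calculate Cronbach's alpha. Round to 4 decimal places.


alpha = (k/(k-1)) * (1 - sum(s_i^2)/s_total^2)
sum(item variances) = 11.9
k/(k-1) = 7/6 = 1.166667
1 - 11.9/41.0 = 1 - 0.290244 = 0.709756
alpha = 1.166667 * 0.709756
= 0.8280


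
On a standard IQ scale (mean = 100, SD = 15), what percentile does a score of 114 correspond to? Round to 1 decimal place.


z = (IQ - mean) / SD
z = (114 - 100) / 15 = 0.9333
Percentile = Phi(0.9333) * 100
Phi(0.9333) = 0.824667
= 82.5


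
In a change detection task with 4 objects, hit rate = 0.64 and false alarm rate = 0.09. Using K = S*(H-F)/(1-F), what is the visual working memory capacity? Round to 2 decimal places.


K = S * (H - F) / (1 - F)
H - F = 0.55
1 - F = 0.91
K = 4 * 0.55 / 0.91
= 2.42


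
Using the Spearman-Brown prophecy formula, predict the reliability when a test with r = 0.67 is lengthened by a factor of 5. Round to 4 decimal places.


r_new = n*r / (1 + (n-1)*r)
Numerator = 5 * 0.67 = 3.35
Denominator = 1 + 4 * 0.67 = 3.68
r_new = 3.35 / 3.68
= 0.9103


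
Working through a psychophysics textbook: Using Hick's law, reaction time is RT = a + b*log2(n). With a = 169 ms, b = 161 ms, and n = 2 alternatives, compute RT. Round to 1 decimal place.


RT = 169 + 161 * log2(2)
log2(2) = 1.0
RT = 169 + 161 * 1.0
= 169 + 161.0
= 330.0 ms


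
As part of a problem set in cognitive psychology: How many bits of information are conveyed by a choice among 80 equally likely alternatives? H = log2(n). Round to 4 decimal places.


H = log2(n)
H = log2(80)
= 6.3219


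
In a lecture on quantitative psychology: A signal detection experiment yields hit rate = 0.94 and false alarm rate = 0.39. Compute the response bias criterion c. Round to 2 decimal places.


c = -0.5 * (z(HR) + z(FAR))
z(0.94) = 1.5548
z(0.39) = -0.2793
c = -0.5 * (1.5548 + -0.2793)
= -0.5 * 1.2755
= -0.64


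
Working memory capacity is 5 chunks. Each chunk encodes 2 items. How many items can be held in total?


Total items = chunks * items_per_chunk
= 5 * 2
= 10


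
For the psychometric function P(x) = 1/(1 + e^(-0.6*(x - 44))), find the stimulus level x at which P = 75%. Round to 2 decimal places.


At P = 0.75: 0.75 = 1/(1 + e^(-k*(x-x0)))
Solving: e^(-k*(x-x0)) = 1/3
x = x0 + ln(3)/k
ln(3) = 1.0986
x = 44 + 1.0986/0.6
= 44 + 1.831
= 45.83


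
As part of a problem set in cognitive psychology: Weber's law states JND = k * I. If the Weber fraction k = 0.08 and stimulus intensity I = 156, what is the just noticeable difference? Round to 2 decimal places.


JND = k * I
JND = 0.08 * 156
= 12.48


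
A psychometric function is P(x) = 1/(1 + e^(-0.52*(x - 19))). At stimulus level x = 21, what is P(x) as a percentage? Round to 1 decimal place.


P(x) = 1/(1 + e^(-0.52*(21 - 19)))
Exponent = -0.52 * 2 = -1.04
e^(-1.04) = 0.353455
P = 1/(1 + 0.353455) = 0.73885
Percentage = 73.9


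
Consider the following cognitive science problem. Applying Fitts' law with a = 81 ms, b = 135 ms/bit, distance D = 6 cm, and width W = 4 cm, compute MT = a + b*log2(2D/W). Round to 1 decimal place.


MT = 81 + 135 * log2(2*6/4)
2D/W = 3.0
log2(3.0) = 1.585
MT = 81 + 135 * 1.585
= 295.0 ms


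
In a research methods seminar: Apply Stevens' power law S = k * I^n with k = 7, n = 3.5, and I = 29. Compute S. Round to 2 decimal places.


S = 7 * 29^3.5
29^3.5 = 131338.7845
S = 7 * 131338.7845
= 919371.49


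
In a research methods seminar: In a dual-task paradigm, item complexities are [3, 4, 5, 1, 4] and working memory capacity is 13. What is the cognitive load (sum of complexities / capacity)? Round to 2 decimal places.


Total complexity = 3 + 4 + 5 + 1 + 4 = 17
Load = total / capacity = 17 / 13
= 1.31


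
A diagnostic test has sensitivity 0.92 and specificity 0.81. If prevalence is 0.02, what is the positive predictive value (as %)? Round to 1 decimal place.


PPV = (sens * prev) / (sens * prev + (1-spec) * (1-prev))
Numerator = 0.92 * 0.02 = 0.0184
P(positive and no disease) = (1 - spec) * (1 - prev) = (1 - 0.81) * (1 - 0.02) = 0.1862
Denominator = 0.0184 + 0.1862 = 0.2046
PPV = 0.0184 / 0.2046 = 0.089932
As percentage = 9.0


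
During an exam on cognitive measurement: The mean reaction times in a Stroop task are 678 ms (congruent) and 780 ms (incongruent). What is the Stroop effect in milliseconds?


Stroop effect = RT(incongruent) - RT(congruent)
= 780 - 678
= 102 ms


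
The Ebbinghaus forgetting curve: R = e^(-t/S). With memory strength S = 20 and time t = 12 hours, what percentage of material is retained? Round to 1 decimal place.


R = e^(-t/S)
-t/S = -12/20 = -0.6
R = e^(-0.6) = 0.548812
Percentage = 0.548812 * 100
= 54.9


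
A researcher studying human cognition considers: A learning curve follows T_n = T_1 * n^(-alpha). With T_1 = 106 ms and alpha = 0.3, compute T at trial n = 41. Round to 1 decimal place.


T_n = 106 * 41^(-0.3)
41^(-0.3) = 0.32822
T_n = 106 * 0.32822
= 34.8 ms


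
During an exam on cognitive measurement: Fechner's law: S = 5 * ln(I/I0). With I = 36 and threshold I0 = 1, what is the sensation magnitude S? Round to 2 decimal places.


S = 5 * ln(36/1)
I/I0 = 36.0
ln(36.0) = 3.5835
S = 5 * 3.5835
= 17.92


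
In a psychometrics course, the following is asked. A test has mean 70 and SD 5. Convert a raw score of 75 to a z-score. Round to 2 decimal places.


z = (X - mu) / sigma
= (75 - 70) / 5
= 5 / 5
= 1.00


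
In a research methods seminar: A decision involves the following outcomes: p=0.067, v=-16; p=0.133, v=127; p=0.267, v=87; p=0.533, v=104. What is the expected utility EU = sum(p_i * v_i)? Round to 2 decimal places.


EU = sum(p_i * v_i)
0.067 * -16 = -1.072
0.133 * 127 = 16.891
0.267 * 87 = 23.229
0.533 * 104 = 55.432
EU = -1.072 + 16.891 + 23.229 + 55.432
= 94.48


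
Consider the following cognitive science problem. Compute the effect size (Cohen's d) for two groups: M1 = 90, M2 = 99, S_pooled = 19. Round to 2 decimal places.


Cohen's d = (M1 - M2) / S_pooled
= (90 - 99) / 19
= -9 / 19
= -0.47


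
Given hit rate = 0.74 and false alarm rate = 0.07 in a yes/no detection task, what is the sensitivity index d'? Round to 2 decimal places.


d' = z(HR) - z(FAR)
z(0.74) = 0.6433
z(0.07) = -1.4758
d' = 0.6433 - -1.4758
= 2.12


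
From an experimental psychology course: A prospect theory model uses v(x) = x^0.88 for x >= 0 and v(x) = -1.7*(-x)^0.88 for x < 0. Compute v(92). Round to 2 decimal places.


Since x = 92 >= 0, use v(x) = x^0.88
92^0.88 = 53.4728
v(92) = 53.47


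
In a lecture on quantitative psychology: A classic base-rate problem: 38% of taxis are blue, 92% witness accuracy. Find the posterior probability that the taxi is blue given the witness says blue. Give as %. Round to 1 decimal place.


P(blue | says blue) = P(says blue | blue)*P(blue) / [P(says blue | blue)*P(blue) + P(says blue | not blue)*P(not blue)]
Numerator = 0.92 * 0.38 = 0.3496
False identification = 0.08 * 0.62 = 0.0496
P = 0.3496 / (0.3496 + 0.0496)
= 0.3496 / 0.3992
As percentage = 87.6


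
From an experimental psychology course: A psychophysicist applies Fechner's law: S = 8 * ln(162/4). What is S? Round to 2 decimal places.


S = 8 * ln(162/4)
I/I0 = 40.5
ln(40.5) = 3.7013
S = 8 * 3.7013
= 29.61


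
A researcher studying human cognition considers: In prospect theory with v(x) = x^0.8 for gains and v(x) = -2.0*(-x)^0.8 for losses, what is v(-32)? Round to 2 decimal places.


Since x = -32 < 0, use v(x) = -lambda*(-x)^alpha
(-x) = 32
32^0.8 = 16.0
v(-32) = -2.0 * 16.0
= -32.00


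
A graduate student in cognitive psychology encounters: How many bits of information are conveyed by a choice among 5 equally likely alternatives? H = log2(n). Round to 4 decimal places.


H = log2(n)
H = log2(5)
= 2.3219


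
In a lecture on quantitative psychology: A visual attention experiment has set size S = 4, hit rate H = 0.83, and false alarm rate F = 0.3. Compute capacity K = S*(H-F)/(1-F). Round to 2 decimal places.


K = S * (H - F) / (1 - F)
H - F = 0.53
1 - F = 0.7
K = 4 * 0.53 / 0.7
= 3.03


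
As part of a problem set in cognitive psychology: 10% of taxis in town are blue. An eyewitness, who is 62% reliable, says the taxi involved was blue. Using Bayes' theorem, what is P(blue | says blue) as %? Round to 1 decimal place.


P(blue | says blue) = P(says blue | blue)*P(blue) / [P(says blue | blue)*P(blue) + P(says blue | not blue)*P(not blue)]
Numerator = 0.62 * 0.1 = 0.062
False identification = 0.38 * 0.9 = 0.342
P = 0.062 / (0.062 + 0.342)
= 0.062 / 0.404
As percentage = 15.3


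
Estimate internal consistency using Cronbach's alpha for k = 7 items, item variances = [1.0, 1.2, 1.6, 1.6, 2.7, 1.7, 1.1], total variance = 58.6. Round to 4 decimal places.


alpha = (k/(k-1)) * (1 - sum(s_i^2)/s_total^2)
sum(item variances) = 10.9
k/(k-1) = 7/6 = 1.166667
1 - 10.9/58.6 = 1 - 0.186007 = 0.813993
alpha = 1.166667 * 0.813993
= 0.9497


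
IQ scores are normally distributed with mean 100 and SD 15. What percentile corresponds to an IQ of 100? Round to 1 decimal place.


z = (IQ - mean) / SD
z = (100 - 100) / 15 = 0.0
Percentile = Phi(0.0) * 100
Phi(0.0) = 0.5
= 50.0


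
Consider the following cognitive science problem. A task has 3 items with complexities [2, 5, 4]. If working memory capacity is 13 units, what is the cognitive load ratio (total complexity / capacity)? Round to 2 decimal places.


Total complexity = 2 + 5 + 4 = 11
Load = total / capacity = 11 / 13
= 0.85


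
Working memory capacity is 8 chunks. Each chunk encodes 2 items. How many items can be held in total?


Total items = chunks * items_per_chunk
= 8 * 2
= 16
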